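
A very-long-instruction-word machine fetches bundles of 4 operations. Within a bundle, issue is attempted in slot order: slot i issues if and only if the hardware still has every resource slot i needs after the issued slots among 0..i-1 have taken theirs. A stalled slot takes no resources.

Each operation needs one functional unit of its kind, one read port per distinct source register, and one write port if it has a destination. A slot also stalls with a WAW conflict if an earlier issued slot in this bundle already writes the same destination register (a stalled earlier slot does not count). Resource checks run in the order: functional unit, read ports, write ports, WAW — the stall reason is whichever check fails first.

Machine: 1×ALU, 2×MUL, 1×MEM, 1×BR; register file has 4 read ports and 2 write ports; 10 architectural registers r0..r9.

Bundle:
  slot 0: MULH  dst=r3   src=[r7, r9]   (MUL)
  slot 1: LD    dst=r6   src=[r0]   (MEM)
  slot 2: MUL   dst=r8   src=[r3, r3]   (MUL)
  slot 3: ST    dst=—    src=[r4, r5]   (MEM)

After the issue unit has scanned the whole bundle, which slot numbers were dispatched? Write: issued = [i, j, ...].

issued = [0, 1]

slot 0 (MUL): ISSUE — free A1,Mu1,Ld1,B1 rp2 wp1
slot 1 (MEM): ISSUE — free A1,Mu1,Ld0,B1 rp1 wp0
slot 2 (MUL): stall WR_PORT — free A1,Mu1,Ld0,B1 rp1 wp0
slot 3 (MEM): stall FU — free A1,Mu1,Ld0,B1 rp1 wp0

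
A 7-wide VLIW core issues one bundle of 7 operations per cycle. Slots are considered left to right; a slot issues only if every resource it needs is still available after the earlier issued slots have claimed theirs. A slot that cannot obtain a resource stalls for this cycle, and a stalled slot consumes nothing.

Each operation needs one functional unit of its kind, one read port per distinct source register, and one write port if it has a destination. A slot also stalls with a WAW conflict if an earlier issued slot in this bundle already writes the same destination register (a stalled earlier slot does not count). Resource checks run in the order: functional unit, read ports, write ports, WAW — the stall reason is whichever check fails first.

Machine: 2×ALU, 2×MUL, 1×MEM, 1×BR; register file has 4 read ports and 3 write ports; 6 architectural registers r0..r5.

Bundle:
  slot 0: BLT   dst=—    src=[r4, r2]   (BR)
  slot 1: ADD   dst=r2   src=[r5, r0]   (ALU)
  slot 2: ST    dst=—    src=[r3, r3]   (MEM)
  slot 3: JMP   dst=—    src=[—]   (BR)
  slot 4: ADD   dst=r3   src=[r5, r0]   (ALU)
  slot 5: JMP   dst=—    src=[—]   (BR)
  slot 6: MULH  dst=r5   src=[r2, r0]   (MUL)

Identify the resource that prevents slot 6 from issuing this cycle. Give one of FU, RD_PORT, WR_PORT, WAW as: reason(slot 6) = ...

slot 0 (BR): ISSUE — free A2,Mu2,Ld1,B0 rp2 wp3
slot 1 (ALU): ISSUE — free A1,Mu2,Ld1,B0 rp0 wp2
slot 2 (MEM): stall RD_PORT — free A1,Mu2,Ld1,B0 rp0 wp2
slot 3 (BR): stall FU — free A1,Mu2,Ld1,B0 rp0 wp2
slot 4 (ALU): stall RD_PORT — free A1,Mu2,Ld1,B0 rp0 wp2
slot 5 (BR): stall FU — free A1,Mu2,Ld1,B0 rp0 wp2
slot 6 (MUL): stall RD_PORT — free A1,Mu2,Ld1,B0 rp0 wp2

reason(slot 6) = RD_PORT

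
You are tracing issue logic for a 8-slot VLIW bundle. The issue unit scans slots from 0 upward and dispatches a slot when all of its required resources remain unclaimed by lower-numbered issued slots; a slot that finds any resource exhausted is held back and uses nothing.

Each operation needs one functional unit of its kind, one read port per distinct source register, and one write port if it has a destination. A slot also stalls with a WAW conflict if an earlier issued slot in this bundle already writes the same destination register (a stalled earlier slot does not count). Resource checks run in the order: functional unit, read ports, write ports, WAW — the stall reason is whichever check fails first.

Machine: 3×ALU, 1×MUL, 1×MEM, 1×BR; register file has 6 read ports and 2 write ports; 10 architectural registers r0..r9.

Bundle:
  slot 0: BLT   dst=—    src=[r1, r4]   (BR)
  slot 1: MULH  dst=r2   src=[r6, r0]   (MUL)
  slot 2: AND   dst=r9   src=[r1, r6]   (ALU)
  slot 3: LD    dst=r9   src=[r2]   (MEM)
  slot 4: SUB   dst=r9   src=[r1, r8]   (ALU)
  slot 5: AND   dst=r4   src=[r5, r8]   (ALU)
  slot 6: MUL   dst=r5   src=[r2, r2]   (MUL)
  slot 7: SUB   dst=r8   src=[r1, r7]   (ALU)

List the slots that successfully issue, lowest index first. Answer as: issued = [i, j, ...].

  0. BR ⇒ go  {3A/1Mu/1Ld/0B | 4r 2w}
  1. MUL→r2 ⇒ go  {3A/0Mu/1Ld/0B | 2r 1w}
  2. ALU→r9 ⇒ go  {2A/0Mu/1Ld/0B | 0r 0w}
  3. MEM→r9 ⇒ no(RD_PORT)  {2A/0Mu/1Ld/0B | 0r 0w}
  4. ALU→r9 ⇒ no(RD_PORT)  {2A/0Mu/1Ld/0B | 0r 0w}
  5. ALU→r4 ⇒ no(RD_PORT)  {2A/0Mu/1Ld/0B | 0r 0w}
  6. MUL→r5 ⇒ no(FU)  {2A/0Mu/1Ld/0B | 0r 0w}
  7. ALU→r8 ⇒ no(RD_PORT)  {2A/0Mu/1Ld/0B | 0r 0w}

issued = [0, 1, 2]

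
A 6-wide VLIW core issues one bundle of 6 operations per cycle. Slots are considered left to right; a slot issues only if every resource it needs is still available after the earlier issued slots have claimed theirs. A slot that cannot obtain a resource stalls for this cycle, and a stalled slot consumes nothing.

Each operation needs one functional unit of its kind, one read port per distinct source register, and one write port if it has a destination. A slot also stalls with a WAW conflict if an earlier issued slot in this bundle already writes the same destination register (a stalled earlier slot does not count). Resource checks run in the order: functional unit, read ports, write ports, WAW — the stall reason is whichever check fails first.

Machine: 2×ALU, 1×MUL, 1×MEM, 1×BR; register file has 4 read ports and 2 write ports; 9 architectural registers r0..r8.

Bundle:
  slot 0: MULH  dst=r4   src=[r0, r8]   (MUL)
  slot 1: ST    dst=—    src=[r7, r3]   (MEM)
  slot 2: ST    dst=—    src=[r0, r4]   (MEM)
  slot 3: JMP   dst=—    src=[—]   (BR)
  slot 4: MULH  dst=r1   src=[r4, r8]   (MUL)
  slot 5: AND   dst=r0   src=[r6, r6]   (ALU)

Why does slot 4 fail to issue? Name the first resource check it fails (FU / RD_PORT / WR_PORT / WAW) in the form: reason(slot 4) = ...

reason(slot 4) = FU

#0 MUL src=r0,r8 dispatched  <A:2 Mu:0 Ld:1 B:1 rd:2 wr:1>
#1 MEM src=r7,r3 dispatched  <A:2 Mu:0 Ld:0 B:1 rd:0 wr:1>
#2 MEM src=r0,r4 held:FU  <A:2 Mu:0 Ld:0 B:1 rd:0 wr:1>
#3 BR src=- dispatched  <A:2 Mu:0 Ld:0 B:0 rd:0 wr:1>
#4 MUL src=r4,r8 held:FU  <A:2 Mu:0 Ld:0 B:0 rd:0 wr:1>
#5 ALU src=r6,r6 held:RD_PORT  <A:2 Mu:0 Ld:0 B:0 rd:0 wr:1>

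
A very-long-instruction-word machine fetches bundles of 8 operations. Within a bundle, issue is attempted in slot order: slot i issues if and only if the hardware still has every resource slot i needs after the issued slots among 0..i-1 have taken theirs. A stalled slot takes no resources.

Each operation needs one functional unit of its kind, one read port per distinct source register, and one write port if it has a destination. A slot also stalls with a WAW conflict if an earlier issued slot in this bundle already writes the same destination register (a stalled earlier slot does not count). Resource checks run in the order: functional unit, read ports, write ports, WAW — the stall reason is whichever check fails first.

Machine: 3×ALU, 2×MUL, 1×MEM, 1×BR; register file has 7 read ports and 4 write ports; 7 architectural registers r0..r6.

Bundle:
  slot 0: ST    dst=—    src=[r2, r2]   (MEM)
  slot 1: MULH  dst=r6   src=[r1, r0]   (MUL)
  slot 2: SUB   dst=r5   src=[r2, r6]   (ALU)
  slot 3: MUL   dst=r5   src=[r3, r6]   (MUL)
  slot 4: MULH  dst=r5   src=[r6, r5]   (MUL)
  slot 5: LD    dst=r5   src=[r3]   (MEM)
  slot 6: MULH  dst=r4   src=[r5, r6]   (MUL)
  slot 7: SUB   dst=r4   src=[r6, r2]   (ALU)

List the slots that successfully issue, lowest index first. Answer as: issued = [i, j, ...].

issued = [0, 1, 2, 6]

  0. MEM ⇒ go  {3A/2Mu/0Ld/1B | 6r 4w}
  1. MUL→r6 ⇒ go  {3A/1Mu/0Ld/1B | 4r 3w}
  2. ALU→r5 ⇒ go  {2A/1Mu/0Ld/1B | 2r 2w}
  3. MUL→r5 ⇒ no(WAW)  {2A/1Mu/0Ld/1B | 2r 2w}
  4. MUL→r5 ⇒ no(WAW)  {2A/1Mu/0Ld/1B | 2r 2w}
  5. MEM→r5 ⇒ no(FU)  {2A/1Mu/0Ld/1B | 2r 2w}
  6. MUL→r4 ⇒ go  {2A/0Mu/0Ld/1B | 0r 1w}
  7. ALU→r4 ⇒ no(RD_PORT)  {2A/0Mu/0Ld/1B | 0r 1w}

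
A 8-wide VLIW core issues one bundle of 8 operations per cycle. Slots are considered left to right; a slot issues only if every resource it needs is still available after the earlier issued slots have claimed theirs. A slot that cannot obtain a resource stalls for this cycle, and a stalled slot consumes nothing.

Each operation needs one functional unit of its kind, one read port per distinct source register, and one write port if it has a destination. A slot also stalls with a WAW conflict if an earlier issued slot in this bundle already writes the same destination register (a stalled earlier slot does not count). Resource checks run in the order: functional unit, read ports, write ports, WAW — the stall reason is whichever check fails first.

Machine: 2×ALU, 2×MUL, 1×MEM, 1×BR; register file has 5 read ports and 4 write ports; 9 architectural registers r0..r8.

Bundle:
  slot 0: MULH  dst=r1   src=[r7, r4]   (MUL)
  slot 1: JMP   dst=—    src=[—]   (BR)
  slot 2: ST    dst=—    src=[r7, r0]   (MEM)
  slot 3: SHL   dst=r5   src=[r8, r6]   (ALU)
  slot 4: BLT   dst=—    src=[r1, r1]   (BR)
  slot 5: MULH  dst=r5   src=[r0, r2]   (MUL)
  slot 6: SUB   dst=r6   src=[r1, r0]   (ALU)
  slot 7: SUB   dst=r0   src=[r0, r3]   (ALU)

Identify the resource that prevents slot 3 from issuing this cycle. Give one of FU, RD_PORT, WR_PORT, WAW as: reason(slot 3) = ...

reason(slot 3) = RD_PORT

  0. MUL→r1 ⇒ go  {2A/1Mu/1Ld/1B | 3r 3w}
  1. BR ⇒ go  {2A/1Mu/1Ld/0B | 3r 3w}
  2. MEM ⇒ go  {2A/1Mu/0Ld/0B | 1r 3w}
  3. ALU→r5 ⇒ no(RD_PORT)  {2A/1Mu/0Ld/0B | 1r 3w}
  4. BR ⇒ no(FU)  {2A/1Mu/0Ld/0B | 1r 3w}
  5. MUL→r5 ⇒ no(RD_PORT)  {2A/1Mu/0Ld/0B | 1r 3w}
  6. ALU→r6 ⇒ no(RD_PORT)  {2A/1Mu/0Ld/0B | 1r 3w}
  7. ALU→r0 ⇒ no(RD_PORT)  {2A/1Mu/0Ld/0B | 1r 3w}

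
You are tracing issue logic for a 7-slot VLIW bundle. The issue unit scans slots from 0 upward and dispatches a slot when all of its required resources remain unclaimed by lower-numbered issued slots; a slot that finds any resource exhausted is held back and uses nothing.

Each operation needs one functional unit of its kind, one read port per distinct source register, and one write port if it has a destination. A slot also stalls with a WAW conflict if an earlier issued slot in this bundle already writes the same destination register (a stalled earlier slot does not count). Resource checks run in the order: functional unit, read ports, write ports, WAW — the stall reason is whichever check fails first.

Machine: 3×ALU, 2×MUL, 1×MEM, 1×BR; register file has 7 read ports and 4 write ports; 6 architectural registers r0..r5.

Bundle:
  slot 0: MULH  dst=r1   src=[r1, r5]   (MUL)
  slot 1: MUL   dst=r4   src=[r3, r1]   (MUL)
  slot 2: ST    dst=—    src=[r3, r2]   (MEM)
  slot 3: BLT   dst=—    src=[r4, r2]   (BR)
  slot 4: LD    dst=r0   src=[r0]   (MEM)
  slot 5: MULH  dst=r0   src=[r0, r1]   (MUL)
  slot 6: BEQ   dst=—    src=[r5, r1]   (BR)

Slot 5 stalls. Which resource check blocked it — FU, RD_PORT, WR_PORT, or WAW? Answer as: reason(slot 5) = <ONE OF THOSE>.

reason(slot 5) = FU

#0 MUL src=r1,r5 dispatched  <A:3 Mu:1 Ld:1 B:1 rd:5 wr:3>
#1 MUL src=r3,r1 dispatched  <A:3 Mu:0 Ld:1 B:1 rd:3 wr:2>
#2 MEM src=r3,r2 dispatched  <A:3 Mu:0 Ld:0 B:1 rd:1 wr:2>
#3 BR src=r4,r2 held:RD_PORT  <A:3 Mu:0 Ld:0 B:1 rd:1 wr:2>
#4 MEM src=r0 held:FU  <A:3 Mu:0 Ld:0 B:1 rd:1 wr:2>
#5 MUL src=r0,r1 held:FU  <A:3 Mu:0 Ld:0 B:1 rd:1 wr:2>
#6 BR src=r5,r1 held:RD_PORT  <A:3 Mu:0 Ld:0 B:1 rd:1 wr:2>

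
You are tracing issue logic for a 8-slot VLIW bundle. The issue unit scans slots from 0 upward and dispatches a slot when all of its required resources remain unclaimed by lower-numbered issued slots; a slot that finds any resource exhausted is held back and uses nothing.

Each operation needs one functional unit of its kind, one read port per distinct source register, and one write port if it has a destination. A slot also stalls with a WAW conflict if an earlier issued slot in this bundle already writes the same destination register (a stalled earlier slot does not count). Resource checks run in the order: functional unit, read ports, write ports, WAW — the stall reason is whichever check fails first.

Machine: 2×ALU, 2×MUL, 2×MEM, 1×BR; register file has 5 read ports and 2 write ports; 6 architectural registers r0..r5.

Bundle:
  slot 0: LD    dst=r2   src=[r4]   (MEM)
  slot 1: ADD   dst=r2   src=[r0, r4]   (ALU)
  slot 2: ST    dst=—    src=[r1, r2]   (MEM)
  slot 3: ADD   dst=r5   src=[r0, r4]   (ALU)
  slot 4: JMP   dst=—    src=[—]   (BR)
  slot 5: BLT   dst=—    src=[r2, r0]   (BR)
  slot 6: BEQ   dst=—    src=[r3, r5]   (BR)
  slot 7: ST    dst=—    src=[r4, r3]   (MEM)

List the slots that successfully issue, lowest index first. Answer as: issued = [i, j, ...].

issued = [0, 2, 3, 4]

(0) want 1×MEM +1rd +1wr — yes → AL2|MU2|ME1|BR1|rd4|wr1
(1) want 1×ALU +2rd +1wr — WAW → AL2|MU2|ME1|BR1|rd4|wr1
(2) want 1×MEM +2rd +0wr — yes → AL2|MU2|ME0|BR1|rd2|wr1
(3) want 1×ALU +2rd +1wr — yes → AL1|MU2|ME0|BR1|rd0|wr0
(4) want 1×BR +0rd +0wr — yes → AL1|MU2|ME0|BR0|rd0|wr0
(5) want 1×BR +2rd +0wr — FU → AL1|MU2|ME0|BR0|rd0|wr0
(6) want 1×BR +2rd +0wr — FU → AL1|MU2|ME0|BR0|rd0|wr0
(7) want 1×MEM +2rd +0wr — FU → AL1|MU2|ME0|BR0|rd0|wr0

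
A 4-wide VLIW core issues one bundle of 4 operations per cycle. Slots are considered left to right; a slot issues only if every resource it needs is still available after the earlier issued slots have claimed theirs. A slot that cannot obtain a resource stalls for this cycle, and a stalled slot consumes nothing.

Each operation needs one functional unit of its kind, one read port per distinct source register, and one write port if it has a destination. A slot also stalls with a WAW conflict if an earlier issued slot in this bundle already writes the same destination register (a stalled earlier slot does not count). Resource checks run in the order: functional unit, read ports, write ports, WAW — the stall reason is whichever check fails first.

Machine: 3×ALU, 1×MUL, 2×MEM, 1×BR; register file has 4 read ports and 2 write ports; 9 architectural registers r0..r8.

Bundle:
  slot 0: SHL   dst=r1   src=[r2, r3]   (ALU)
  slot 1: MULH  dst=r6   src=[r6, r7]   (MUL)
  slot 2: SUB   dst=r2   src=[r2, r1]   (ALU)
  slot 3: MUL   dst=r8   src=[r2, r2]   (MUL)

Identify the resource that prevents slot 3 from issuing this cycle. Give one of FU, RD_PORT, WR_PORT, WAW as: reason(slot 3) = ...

  0. ALU→r1 ⇒ go  {2A/1Mu/2Ld/1B | 2r 1w}
  1. MUL→r6 ⇒ go  {2A/0Mu/2Ld/1B | 0r 0w}
  2. ALU→r2 ⇒ no(RD_PORT)  {2A/0Mu/2Ld/1B | 0r 0w}
  3. MUL→r8 ⇒ no(FU)  {2A/0Mu/2Ld/1B | 0r 0w}

reason(slot 3) = FU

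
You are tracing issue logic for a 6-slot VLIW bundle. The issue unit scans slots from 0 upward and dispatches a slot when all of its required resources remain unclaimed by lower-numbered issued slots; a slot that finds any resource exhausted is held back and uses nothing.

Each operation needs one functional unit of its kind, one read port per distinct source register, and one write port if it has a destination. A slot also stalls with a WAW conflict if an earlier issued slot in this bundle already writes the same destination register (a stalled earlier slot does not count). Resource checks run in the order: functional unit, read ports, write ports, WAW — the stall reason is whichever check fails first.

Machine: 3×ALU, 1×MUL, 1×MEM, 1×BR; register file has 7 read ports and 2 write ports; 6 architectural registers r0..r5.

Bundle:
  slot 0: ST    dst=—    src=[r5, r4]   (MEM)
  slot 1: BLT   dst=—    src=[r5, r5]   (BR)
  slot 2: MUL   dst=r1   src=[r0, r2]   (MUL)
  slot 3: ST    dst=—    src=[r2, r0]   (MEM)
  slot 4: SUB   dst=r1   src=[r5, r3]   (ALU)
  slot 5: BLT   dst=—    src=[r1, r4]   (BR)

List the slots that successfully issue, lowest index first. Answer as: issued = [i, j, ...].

issued = [0, 1, 2]

(0) want 1×MEM +2rd +0wr — yes → AL3|MU1|ME0|BR1|rd5|wr2
(1) want 1×BR +1rd +0wr — yes → AL3|MU1|ME0|BR0|rd4|wr2
(2) want 1×MUL +2rd +1wr — yes → AL3|MU0|ME0|BR0|rd2|wr1
(3) want 1×MEM +2rd +0wr — FU → AL3|MU0|ME0|BR0|rd2|wr1
(4) want 1×ALU +2rd +1wr — WAW → AL3|MU0|ME0|BR0|rd2|wr1
(5) want 1×BR +2rd +0wr — FU → AL3|MU0|ME0|BR0|rd2|wr1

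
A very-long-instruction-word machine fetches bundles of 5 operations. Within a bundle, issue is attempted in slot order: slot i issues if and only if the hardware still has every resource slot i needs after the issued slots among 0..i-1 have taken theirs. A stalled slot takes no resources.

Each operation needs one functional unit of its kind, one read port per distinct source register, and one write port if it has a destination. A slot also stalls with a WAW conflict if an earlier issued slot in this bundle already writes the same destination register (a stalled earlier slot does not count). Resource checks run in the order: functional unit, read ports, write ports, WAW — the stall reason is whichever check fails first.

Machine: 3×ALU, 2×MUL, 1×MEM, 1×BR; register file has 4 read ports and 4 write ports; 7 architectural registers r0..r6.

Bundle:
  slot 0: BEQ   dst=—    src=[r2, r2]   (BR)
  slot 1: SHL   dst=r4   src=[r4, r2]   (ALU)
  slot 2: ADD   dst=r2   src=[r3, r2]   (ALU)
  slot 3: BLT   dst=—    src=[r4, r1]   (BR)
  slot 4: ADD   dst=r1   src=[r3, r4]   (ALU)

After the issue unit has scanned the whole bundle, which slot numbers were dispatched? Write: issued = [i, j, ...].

#0 BR src=r2,r2 dispatched  <A:3 Mu:2 Ld:1 B:0 rd:3 wr:4>
#1 ALU src=r4,r2 dispatched  <A:2 Mu:2 Ld:1 B:0 rd:1 wr:3>
#2 ALU src=r3,r2 held:RD_PORT  <A:2 Mu:2 Ld:1 B:0 rd:1 wr:3>
#3 BR src=r4,r1 held:FU  <A:2 Mu:2 Ld:1 B:0 rd:1 wr:3>
#4 ALU src=r3,r4 held:RD_PORT  <A:2 Mu:2 Ld:1 B:0 rd:1 wr:3>

issued = [0, 1]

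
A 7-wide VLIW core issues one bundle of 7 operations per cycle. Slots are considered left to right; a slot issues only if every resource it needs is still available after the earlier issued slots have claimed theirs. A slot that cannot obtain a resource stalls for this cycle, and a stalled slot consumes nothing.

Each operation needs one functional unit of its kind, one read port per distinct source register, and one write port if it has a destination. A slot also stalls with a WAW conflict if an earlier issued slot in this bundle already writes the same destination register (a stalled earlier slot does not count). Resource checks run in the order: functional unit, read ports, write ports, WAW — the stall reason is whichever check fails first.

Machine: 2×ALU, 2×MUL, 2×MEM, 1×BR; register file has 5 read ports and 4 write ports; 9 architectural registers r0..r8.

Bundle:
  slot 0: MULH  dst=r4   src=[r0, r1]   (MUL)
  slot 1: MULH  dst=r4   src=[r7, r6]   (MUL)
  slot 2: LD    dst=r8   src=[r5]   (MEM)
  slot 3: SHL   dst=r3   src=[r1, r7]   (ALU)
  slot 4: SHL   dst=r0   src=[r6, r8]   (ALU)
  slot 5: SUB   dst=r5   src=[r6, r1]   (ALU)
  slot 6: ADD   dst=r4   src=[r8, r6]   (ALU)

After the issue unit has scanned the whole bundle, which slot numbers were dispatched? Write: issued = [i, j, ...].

issued = [0, 2, 3]

(0) want 1×MUL +2rd +1wr — yes → AL2|MU1|ME2|BR1|rd3|wr3
(1) want 1×MUL +2rd +1wr — WAW → AL2|MU1|ME2|BR1|rd3|wr3
(2) want 1×MEM +1rd +1wr — yes → AL2|MU1|ME1|BR1|rd2|wr2
(3) want 1×ALU +2rd +1wr — yes → AL1|MU1|ME1|BR1|rd0|wr1
(4) want 1×ALU +2rd +1wr — RD_PORT → AL1|MU1|ME1|BR1|rd0|wr1
(5) want 1×ALU +2rd +1wr — RD_PORT → AL1|MU1|ME1|BR1|rd0|wr1
(6) want 1×ALU +2rd +1wr — RD_PORT → AL1|MU1|ME1|BR1|rd0|wr1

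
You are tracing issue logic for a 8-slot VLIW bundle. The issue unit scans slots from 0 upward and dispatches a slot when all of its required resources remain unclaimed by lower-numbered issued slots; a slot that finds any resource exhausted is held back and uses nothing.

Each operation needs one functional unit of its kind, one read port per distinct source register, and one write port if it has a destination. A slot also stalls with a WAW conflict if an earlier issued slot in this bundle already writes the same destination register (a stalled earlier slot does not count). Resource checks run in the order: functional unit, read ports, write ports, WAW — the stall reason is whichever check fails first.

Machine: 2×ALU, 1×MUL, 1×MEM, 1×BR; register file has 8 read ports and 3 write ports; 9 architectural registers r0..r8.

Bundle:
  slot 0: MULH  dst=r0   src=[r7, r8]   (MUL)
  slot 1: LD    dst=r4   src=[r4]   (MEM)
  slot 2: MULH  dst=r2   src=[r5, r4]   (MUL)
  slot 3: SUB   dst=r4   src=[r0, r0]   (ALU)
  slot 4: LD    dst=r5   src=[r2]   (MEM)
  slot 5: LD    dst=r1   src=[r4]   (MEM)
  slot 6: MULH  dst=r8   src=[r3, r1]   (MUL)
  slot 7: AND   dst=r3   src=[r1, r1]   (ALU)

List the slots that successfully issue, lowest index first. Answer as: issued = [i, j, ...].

issued = [0, 1, 7]

(0) want 1×MUL +2rd +1wr — yes → AL2|MU0|ME1|BR1|rd6|wr2
(1) want 1×MEM +1rd +1wr — yes → AL2|MU0|ME0|BR1|rd5|wr1
(2) want 1×MUL +2rd +1wr — FU → AL2|MU0|ME0|BR1|rd5|wr1
(3) want 1×ALU +1rd +1wr — WAW → AL2|MU0|ME0|BR1|rd5|wr1
(4) want 1×MEM +1rd +1wr — FU → AL2|MU0|ME0|BR1|rd5|wr1
(5) want 1×MEM +1rd +1wr — FU → AL2|MU0|ME0|BR1|rd5|wr1
(6) want 1×MUL +2rd +1wr — FU → AL2|MU0|ME0|BR1|rd5|wr1
(7) want 1×ALU +1rd +1wr — yes → AL1|MU0|ME0|BR1|rd4|wr0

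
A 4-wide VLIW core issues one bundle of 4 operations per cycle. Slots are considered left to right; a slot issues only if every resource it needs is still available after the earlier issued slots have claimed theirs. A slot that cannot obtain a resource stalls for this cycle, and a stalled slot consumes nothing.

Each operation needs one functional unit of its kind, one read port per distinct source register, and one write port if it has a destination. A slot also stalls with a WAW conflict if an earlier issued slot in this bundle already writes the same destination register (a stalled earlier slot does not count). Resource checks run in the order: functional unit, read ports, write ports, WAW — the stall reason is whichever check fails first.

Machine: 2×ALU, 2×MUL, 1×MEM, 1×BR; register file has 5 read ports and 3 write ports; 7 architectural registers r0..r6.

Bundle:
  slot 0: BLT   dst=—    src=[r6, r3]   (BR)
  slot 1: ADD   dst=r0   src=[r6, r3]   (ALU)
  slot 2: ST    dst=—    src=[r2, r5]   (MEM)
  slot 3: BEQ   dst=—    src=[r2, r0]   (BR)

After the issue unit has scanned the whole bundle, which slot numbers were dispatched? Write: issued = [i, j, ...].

issued = [0, 1]

slot 0 (BR): ISSUE — free A2,Mu2,Ld1,B0 rp3 wp3
slot 1 (ALU): ISSUE — free A1,Mu2,Ld1,B0 rp1 wp2
slot 2 (MEM): stall RD_PORT — free A1,Mu2,Ld1,B0 rp1 wp2
slot 3 (BR): stall FU — free A1,Mu2,Ld1,B0 rp1 wp2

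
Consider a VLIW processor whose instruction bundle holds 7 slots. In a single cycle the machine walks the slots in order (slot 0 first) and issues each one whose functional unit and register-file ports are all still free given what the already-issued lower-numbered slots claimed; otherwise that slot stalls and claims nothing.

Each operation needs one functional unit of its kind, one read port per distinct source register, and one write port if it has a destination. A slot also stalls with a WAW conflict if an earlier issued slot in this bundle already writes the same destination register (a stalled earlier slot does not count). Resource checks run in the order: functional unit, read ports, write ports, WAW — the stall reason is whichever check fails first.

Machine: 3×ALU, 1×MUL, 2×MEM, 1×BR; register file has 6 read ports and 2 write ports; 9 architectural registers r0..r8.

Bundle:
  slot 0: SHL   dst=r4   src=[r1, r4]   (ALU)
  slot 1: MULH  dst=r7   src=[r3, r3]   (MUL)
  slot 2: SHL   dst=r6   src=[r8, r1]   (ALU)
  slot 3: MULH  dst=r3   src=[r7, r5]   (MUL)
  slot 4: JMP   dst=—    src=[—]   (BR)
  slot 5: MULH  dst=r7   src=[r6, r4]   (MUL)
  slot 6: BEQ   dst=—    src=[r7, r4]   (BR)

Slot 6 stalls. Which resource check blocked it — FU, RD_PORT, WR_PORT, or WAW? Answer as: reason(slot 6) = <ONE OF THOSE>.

reason(slot 6) = FU

[0] ALU needs rd=2 wr=1: ok; after: ALU=2 MUL=1 MEM=2 BR=1, R=4, W=1
[1] MUL needs rd=1 wr=1: ok; after: ALU=2 MUL=0 MEM=2 BR=1, R=3, W=0
[2] ALU needs rd=2 wr=1: WR_PORT; after: ALU=2 MUL=0 MEM=2 BR=1, R=3, W=0
[3] MUL needs rd=2 wr=1: FU; after: ALU=2 MUL=0 MEM=2 BR=1, R=3, W=0
[4] BR needs rd=0 wr=0: ok; after: ALU=2 MUL=0 MEM=2 BR=0, R=3, W=0
[5] MUL needs rd=2 wr=1: FU; after: ALU=2 MUL=0 MEM=2 BR=0, R=3, W=0
[6] BR needs rd=2 wr=0: FU; after: ALU=2 MUL=0 MEM=2 BR=0, R=3, W=0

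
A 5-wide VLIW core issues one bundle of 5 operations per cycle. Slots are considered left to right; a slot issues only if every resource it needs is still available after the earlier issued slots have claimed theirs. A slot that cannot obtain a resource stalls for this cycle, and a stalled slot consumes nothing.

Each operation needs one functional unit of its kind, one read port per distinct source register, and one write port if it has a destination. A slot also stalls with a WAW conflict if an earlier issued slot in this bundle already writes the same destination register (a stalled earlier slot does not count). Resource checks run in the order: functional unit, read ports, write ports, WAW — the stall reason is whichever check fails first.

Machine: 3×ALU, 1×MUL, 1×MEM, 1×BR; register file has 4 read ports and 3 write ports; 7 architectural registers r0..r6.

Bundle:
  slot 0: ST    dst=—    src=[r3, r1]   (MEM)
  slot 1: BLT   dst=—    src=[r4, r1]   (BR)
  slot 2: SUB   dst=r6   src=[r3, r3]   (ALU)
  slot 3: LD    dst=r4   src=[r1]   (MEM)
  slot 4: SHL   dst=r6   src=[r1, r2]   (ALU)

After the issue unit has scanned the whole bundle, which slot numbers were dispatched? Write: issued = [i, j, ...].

issued = [0, 1]

[0] MEM needs rd=2 wr=0: ok; after: ALU=3 MUL=1 MEM=0 BR=1, R=2, W=3
[1] BR needs rd=2 wr=0: ok; after: ALU=3 MUL=1 MEM=0 BR=0, R=0, W=3
[2] ALU needs rd=1 wr=1: RD_PORT; after: ALU=3 MUL=1 MEM=0 BR=0, R=0, W=3
[3] MEM needs rd=1 wr=1: FU; after: ALU=3 MUL=1 MEM=0 BR=0, R=0, W=3
[4] ALU needs rd=2 wr=1: RD_PORT; after: ALU=3 MUL=1 MEM=0 BR=0, R=0, W=3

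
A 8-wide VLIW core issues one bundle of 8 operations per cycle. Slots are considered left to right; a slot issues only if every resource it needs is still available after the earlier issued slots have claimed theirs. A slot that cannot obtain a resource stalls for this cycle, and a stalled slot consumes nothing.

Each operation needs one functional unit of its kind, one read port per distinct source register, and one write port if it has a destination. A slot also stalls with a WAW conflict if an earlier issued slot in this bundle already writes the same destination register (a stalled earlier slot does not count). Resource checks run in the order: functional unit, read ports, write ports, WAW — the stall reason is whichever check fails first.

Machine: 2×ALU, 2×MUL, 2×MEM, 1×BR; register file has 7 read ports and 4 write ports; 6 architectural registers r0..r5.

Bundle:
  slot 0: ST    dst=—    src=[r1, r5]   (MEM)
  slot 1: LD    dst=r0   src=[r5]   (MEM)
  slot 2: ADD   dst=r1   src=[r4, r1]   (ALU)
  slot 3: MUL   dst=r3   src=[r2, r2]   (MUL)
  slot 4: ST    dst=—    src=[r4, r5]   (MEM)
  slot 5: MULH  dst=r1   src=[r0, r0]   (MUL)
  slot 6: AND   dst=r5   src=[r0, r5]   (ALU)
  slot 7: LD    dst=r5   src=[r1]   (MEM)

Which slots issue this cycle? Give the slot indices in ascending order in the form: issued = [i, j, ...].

issued = [0, 1, 2, 3]

[0] MEM needs rd=2 wr=0: ok; after: ALU=2 MUL=2 MEM=1 BR=1, R=5, W=4
[1] MEM needs rd=1 wr=1: ok; after: ALU=2 MUL=2 MEM=0 BR=1, R=4, W=3
[2] ALU needs rd=2 wr=1: ok; after: ALU=1 MUL=2 MEM=0 BR=1, R=2, W=2
[3] MUL needs rd=1 wr=1: ok; after: ALU=1 MUL=1 MEM=0 BR=1, R=1, W=1
[4] MEM needs rd=2 wr=0: FU; after: ALU=1 MUL=1 MEM=0 BR=1, R=1, W=1
[5] MUL needs rd=1 wr=1: WAW; after: ALU=1 MUL=1 MEM=0 BR=1, R=1, W=1
[6] ALU needs rd=2 wr=1: RD_PORT; after: ALU=1 MUL=1 MEM=0 BR=1, R=1, W=1
[7] MEM needs rd=1 wr=1: FU; after: ALU=1 MUL=1 MEM=0 BR=1, R=1, W=1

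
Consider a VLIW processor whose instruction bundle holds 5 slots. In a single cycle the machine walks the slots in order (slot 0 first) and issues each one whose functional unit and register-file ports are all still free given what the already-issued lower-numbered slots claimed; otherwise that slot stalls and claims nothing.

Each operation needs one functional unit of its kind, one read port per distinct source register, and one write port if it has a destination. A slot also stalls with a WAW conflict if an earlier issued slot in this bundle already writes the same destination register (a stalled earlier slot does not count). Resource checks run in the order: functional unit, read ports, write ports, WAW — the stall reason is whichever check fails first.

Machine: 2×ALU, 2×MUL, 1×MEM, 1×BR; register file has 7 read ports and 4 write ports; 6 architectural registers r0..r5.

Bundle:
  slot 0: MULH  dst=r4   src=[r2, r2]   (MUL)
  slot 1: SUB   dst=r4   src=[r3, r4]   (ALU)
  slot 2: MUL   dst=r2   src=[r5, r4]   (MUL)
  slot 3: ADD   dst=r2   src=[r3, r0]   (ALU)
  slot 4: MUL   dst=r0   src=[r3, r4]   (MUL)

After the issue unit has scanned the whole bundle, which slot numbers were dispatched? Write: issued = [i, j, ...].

issued = [0, 2]

(0) want 1×MUL +1rd +1wr — yes → AL2|MU1|ME1|BR1|rd6|wr3
(1) want 1×ALU +2rd +1wr — WAW → AL2|MU1|ME1|BR1|rd6|wr3
(2) want 1×MUL +2rd +1wr — yes → AL2|MU0|ME1|BR1|rd4|wr2
(3) want 1×ALU +2rd +1wr — WAW → AL2|MU0|ME1|BR1|rd4|wr2
(4) want 1×MUL +2rd +1wr — FU → AL2|MU0|ME1|BR1|rd4|wr2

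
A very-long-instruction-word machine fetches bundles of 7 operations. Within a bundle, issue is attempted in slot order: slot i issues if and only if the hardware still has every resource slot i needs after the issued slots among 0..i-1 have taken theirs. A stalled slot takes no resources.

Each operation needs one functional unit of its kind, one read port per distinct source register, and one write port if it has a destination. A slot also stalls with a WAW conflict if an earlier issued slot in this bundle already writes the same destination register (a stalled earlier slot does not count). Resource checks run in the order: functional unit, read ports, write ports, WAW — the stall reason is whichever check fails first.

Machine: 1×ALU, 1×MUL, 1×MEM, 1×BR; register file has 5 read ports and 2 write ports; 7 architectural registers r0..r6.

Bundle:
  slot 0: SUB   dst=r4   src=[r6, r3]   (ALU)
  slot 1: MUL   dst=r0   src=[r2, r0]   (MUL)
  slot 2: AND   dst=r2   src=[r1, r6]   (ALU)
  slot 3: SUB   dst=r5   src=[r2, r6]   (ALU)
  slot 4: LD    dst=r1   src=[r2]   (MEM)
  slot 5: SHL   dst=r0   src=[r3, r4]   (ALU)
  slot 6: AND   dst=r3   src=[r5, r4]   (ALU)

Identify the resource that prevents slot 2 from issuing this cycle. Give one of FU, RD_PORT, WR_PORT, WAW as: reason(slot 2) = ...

reason(slot 2) = FU

  0. ALU→r4 ⇒ go  {0A/1Mu/1Ld/1B | 3r 1w}
  1. MUL→r0 ⇒ go  {0A/0Mu/1Ld/1B | 1r 0w}
  2. ALU→r2 ⇒ no(FU)  {0A/0Mu/1Ld/1B | 1r 0w}
  3. ALU→r5 ⇒ no(FU)  {0A/0Mu/1Ld/1B | 1r 0w}
  4. MEM→r1 ⇒ no(WR_PORT)  {0A/0Mu/1Ld/1B | 1r 0w}
  5. ALU→r0 ⇒ no(FU)  {0A/0Mu/1Ld/1B | 1r 0w}
  6. ALU→r3 ⇒ no(FU)  {0A/0Mu/1Ld/1B | 1r 0w}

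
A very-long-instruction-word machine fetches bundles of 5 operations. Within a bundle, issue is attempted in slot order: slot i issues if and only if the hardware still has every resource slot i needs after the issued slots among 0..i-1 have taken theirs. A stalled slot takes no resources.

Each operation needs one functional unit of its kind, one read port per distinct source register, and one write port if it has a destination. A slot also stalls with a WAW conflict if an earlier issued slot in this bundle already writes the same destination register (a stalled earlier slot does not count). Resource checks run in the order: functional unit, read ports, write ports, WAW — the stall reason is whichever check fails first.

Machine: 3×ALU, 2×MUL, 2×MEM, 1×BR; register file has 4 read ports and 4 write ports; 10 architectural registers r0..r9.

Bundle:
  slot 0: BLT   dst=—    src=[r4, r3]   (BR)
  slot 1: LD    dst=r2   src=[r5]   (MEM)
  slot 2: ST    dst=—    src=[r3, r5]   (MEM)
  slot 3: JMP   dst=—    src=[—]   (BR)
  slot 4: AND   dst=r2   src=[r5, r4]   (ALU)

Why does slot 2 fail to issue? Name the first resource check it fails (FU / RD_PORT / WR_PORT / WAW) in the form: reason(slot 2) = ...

(0) want 1×BR +2rd +0wr — yes → AL3|MU2|ME2|BR0|rd2|wr4
(1) want 1×MEM +1rd +1wr — yes → AL3|MU2|ME1|BR0|rd1|wr3
(2) want 1×MEM +2rd +0wr — RD_PORT → AL3|MU2|ME1|BR0|rd1|wr3
(3) want 1×BR +0rd +0wr — FU → AL3|MU2|ME1|BR0|rd1|wr3
(4) want 1×ALU +2rd +1wr — RD_PORT → AL3|MU2|ME1|BR0|rd1|wr3

reason(slot 2) = RD_PORT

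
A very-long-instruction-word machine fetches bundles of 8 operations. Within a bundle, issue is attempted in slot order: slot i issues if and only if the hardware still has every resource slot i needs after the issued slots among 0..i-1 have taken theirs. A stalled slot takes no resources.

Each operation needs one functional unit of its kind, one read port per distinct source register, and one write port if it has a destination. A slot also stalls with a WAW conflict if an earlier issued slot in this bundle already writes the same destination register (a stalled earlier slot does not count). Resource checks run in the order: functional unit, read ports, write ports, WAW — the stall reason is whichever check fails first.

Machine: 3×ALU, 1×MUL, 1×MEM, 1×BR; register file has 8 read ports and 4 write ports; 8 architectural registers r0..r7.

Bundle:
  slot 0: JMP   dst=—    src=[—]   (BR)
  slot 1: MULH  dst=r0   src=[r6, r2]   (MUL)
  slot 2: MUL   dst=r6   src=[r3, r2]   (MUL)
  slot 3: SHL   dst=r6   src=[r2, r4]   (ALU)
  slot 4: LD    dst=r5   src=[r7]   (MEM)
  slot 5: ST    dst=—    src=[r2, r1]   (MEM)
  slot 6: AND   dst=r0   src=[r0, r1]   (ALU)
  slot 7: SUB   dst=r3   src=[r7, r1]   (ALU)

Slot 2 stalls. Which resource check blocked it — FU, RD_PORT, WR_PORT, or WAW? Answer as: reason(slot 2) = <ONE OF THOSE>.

reason(slot 2) = FU

slot 0 (BR): ISSUE — free A3,Mu1,Ld1,B0 rp8 wp4
slot 1 (MUL): ISSUE — free A3,Mu0,Ld1,B0 rp6 wp3
slot 2 (MUL): stall FU — free A3,Mu0,Ld1,B0 rp6 wp3
slot 3 (ALU): ISSUE — free A2,Mu0,Ld1,B0 rp4 wp2
slot 4 (MEM): ISSUE — free A2,Mu0,Ld0,B0 rp3 wp1
slot 5 (MEM): stall FU — free A2,Mu0,Ld0,B0 rp3 wp1
slot 6 (ALU): stall WAW — free A2,Mu0,Ld0,B0 rp3 wp1
slot 7 (ALU): ISSUE — free A1,Mu0,Ld0,B0 rp1 wp0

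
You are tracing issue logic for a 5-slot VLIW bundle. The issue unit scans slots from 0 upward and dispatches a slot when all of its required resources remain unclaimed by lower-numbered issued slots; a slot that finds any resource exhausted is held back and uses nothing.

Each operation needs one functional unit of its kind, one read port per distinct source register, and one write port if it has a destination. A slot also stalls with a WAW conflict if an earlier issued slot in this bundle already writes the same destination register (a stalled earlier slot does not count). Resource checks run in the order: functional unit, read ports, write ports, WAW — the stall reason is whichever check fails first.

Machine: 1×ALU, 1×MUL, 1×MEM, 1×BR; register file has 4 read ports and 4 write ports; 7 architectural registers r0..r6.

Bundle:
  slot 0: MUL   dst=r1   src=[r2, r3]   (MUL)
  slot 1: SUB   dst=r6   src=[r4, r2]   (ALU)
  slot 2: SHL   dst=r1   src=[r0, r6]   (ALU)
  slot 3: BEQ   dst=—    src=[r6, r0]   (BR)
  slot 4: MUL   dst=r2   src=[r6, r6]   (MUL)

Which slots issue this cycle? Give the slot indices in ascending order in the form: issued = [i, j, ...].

issued = [0, 1]

[0] MUL needs rd=2 wr=1: ok; after: ALU=1 MUL=0 MEM=1 BR=1, R=2, W=3
[1] ALU needs rd=2 wr=1: ok; after: ALU=0 MUL=0 MEM=1 BR=1, R=0, W=2
[2] ALU needs rd=2 wr=1: FU; after: ALU=0 MUL=0 MEM=1 BR=1, R=0, W=2
[3] BR needs rd=2 wr=0: RD_PORT; after: ALU=0 MUL=0 MEM=1 BR=1, R=0, W=2
[4] MUL needs rd=1 wr=1: FU; after: ALU=0 MUL=0 MEM=1 BR=1, R=0, W=2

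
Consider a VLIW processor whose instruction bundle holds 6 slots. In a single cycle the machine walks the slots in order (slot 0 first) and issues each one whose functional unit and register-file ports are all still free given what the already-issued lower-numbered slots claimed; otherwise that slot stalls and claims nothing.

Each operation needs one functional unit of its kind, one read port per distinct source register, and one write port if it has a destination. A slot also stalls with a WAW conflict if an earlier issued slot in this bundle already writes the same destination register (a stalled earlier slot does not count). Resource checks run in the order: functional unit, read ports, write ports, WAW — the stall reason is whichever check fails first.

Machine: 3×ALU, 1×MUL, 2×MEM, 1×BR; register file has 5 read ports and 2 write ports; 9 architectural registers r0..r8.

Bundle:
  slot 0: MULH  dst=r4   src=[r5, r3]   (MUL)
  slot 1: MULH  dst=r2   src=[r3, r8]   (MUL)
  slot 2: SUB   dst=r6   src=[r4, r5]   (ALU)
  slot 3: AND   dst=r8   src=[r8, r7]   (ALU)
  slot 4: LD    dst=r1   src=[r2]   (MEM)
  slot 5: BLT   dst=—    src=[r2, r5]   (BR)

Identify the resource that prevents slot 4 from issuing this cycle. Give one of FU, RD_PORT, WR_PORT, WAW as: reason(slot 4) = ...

slot 0 (MUL): ISSUE — free A3,Mu0,Ld2,B1 rp3 wp1
slot 1 (MUL): stall FU — free A3,Mu0,Ld2,B1 rp3 wp1
slot 2 (ALU): ISSUE — free A2,Mu0,Ld2,B1 rp1 wp0
slot 3 (ALU): stall RD_PORT — free A2,Mu0,Ld2,B1 rp1 wp0
slot 4 (MEM): stall WR_PORT — free A2,Mu0,Ld2,B1 rp1 wp0
slot 5 (BR): stall RD_PORT — free A2,Mu0,Ld2,B1 rp1 wp0

reason(slot 4) = WR_PORT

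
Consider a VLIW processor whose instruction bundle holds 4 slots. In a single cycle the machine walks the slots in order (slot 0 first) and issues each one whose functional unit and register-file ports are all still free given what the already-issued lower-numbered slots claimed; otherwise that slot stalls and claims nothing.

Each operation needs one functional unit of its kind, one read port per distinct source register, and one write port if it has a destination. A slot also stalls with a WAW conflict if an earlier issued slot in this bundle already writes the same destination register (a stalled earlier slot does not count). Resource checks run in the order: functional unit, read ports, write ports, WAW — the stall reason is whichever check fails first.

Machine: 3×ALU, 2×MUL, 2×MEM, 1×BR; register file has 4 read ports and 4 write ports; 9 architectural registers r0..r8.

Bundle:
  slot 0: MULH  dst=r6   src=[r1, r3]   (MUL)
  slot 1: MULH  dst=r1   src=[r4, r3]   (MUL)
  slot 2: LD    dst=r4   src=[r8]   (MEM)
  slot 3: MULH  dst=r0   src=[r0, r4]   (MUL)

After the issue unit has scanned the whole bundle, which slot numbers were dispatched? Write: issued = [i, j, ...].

#0 MUL src=r1,r3 dispatched  <A:3 Mu:1 Ld:2 B:1 rd:2 wr:3>
#1 MUL src=r4,r3 dispatched  <A:3 Mu:0 Ld:2 B:1 rd:0 wr:2>
#2 MEM src=r8 held:RD_PORT  <A:3 Mu:0 Ld:2 B:1 rd:0 wr:2>
#3 MUL src=r0,r4 held:FU  <A:3 Mu:0 Ld:2 B:1 rd:0 wr:2>

issued = [0, 1]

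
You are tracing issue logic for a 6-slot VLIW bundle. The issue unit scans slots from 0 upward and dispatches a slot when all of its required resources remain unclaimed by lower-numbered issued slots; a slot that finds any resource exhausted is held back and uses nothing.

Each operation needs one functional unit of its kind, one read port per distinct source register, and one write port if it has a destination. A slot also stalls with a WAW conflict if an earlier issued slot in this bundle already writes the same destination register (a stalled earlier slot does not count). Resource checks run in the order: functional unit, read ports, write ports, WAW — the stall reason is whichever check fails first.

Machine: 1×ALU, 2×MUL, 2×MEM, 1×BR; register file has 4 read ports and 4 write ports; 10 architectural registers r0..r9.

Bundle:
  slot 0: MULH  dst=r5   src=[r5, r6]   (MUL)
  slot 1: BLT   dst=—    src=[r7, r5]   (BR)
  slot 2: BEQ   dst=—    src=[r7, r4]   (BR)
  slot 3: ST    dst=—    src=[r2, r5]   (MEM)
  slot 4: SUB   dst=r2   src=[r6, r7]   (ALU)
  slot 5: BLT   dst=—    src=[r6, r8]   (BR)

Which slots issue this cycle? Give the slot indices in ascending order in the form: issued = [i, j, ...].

issued = [0, 1]

[0] MUL needs rd=2 wr=1: ok; after: ALU=1 MUL=1 MEM=2 BR=1, R=2, W=3
[1] BR needs rd=2 wr=0: ok; after: ALU=1 MUL=1 MEM=2 BR=0, R=0, W=3
[2] BR needs rd=2 wr=0: FU; after: ALU=1 MUL=1 MEM=2 BR=0, R=0, W=3
[3] MEM needs rd=2 wr=0: RD_PORT; after: ALU=1 MUL=1 MEM=2 BR=0, R=0, W=3
[4] ALU needs rd=2 wr=1: RD_PORT; after: ALU=1 MUL=1 MEM=2 BR=0, R=0, W=3
[5] BR needs rd=2 wr=0: FU; after: ALU=1 MUL=1 MEM=2 BR=0, R=0, W=3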